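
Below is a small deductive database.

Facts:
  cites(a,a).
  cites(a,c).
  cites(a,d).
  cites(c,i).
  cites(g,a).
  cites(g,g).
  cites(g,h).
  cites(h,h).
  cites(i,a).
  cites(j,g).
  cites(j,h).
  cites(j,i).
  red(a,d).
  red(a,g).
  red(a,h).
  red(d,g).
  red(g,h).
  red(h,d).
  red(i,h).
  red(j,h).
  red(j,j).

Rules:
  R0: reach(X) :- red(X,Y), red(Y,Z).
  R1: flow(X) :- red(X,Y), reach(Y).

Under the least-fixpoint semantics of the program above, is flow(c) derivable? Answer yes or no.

round 1: derive reach(a) via R0 from red(a,d), red(d,g)
round 1: derive reach(d) via R0 from red(d,g), red(g,h)
round 1: derive reach(g) via R0 from red(g,h), red(h,d)
round 1: derive reach(h) via R0 from red(h,d), red(d,g)
round 1: derive reach(i) via R0 from red(i,h), red(h,d)
round 1: derive reach(j) via R0 from red(j,h), red(h,d)
round 2: derive flow(a) via R1 from red(a,d), reach(d)
round 2: derive flow(d) via R1 from red(d,g), reach(g)
round 2: derive flow(g) via R1 from red(g,h), reach(h)
round 2: derive flow(h) via R1 from red(h,d), reach(d)
round 2: derive flow(i) via R1 from red(i,h), reach(h)
round 2: derive flow(j) via R1 from red(j,h), reach(h)

no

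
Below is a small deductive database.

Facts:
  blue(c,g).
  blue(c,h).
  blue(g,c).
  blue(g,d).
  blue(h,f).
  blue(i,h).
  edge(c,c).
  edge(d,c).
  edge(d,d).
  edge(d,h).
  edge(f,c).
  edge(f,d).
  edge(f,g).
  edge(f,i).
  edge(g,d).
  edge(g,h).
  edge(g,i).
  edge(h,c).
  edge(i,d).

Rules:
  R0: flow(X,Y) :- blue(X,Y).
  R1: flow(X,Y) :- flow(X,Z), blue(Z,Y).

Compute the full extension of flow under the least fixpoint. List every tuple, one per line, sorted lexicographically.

round 1: derive flow(c,g) via R0 from blue(c,g)
round 1: derive flow(c,h) via R0 from blue(c,h)
round 1: derive flow(g,c) via R0 from blue(g,c)
round 1: derive flow(g,d) via R0 from blue(g,d)
round 1: derive flow(h,f) via R0 from blue(h,f)
round 1: derive flow(i,h) via R0 from blue(i,h)
round 2: derive flow(c,c) via R1 from flow(c,g), blue(g,c)
round 2: derive flow(c,d) via R1 from flow(c,g), blue(g,d)
round 2: derive flow(c,f) via R1 from flow(c,h), blue(h,f)
round 2: derive flow(g,g) via R1 from flow(g,c), blue(c,g)
round 2: derive flow(g,h) via R1 from flow(g,c), blue(c,h)
round 2: derive flow(i,f) via R1 from flow(i,h), blue(h,f)
round 3: derive flow(g,f) via R1 from flow(g,h), blue(h,f)

flow(c,c)
flow(c,d)
flow(c,f)
flow(c,g)
flow(c,h)
flow(g,c)
flow(g,d)
flow(g,f)
flow(g,g)
flow(g,h)
flow(h,f)
flow(i,f)
flow(i,h)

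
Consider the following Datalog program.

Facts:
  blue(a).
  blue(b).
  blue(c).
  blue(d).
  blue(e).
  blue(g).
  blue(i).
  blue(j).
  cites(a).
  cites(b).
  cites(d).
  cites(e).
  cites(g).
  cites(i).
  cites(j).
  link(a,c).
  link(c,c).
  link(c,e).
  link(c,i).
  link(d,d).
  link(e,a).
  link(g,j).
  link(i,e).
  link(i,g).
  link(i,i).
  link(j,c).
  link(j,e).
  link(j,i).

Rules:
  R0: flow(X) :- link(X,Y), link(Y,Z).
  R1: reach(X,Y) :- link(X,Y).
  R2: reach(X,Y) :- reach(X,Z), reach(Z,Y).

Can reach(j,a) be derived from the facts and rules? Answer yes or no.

round 1: derive reach(a,c) via R1 from link(a,c)
round 1: derive reach(c,c) via R1 from link(c,c)
round 1: derive reach(c,e) via R1 from link(c,e)
round 1: derive reach(c,i) via R1 from link(c,i)
round 1: derive reach(d,d) via R1 from link(d,d)
round 1: derive reach(e,a) via R1 from link(e,a)
round 1: derive reach(g,j) via R1 from link(g,j)
round 1: derive reach(i,e) via R1 from link(i,e)
round 1: derive reach(i,g) via R1 from link(i,g)
round 1: derive reach(i,i) via R1 from link(i,i)
round 1: derive reach(j,c) via R1 from link(j,c)
round 1: derive reach(j,e) via R1 from link(j,e)
round 1: derive reach(j,i) via R1 from link(j,i)
round 2: derive reach(a,e) via R2 from reach(a,c), reach(c,e)
round 2: derive reach(a,i) via R2 from reach(a,c), reach(c,i)
round 2: derive reach(c,a) via R2 from reach(c,e), reach(e,a)
round 2: derive reach(c,g) via R2 from reach(c,i), reach(i,g)
round 2: derive reach(e,c) via R2 from reach(e,a), reach(a,c)
round 2: derive reach(g,c) via R2 from reach(g,j), reach(j,c)
round 2: derive reach(g,e) via R2 from reach(g,j), reach(j,e)
round 2: derive reach(g,i) via R2 from reach(g,j), reach(j,i)
round 2: derive reach(i,a) via R2 from reach(i,e), reach(e,a)
round 2: derive reach(i,j) via R2 from reach(i,g), reach(g,j)
round 2: derive reach(j,a) via R2 from reach(j,e), reach(e,a)
round 2: derive reach(j,g) via R2 from reach(j,i), reach(i,g)
round 3: derive reach(a,a) via R2 from reach(a,c), reach(c,a)
round 3: derive reach(a,g) via R2 from reach(a,c), reach(c,g)
round 3: derive reach(a,j) via R2 from reach(a,i), reach(i,j)
round 3: derive reach(c,j) via R2 from reach(c,g), reach(g,j)
round 3: derive reach(e,e) via R2 from reach(e,a), reach(a,e)
round 3: derive reach(e,g) via R2 from reach(e,c), reach(c,g)
round 3: derive reach(e,i) via R2 from reach(e,a), reach(a,i)
round 3: derive reach(g,a) via R2 from reach(g,c), reach(c,a)
round 3: derive reach(g,g) via R2 from reach(g,c), reach(c,g)
round 3: derive reach(i,c) via R2 from reach(i,a), reach(a,c)
round 3: derive reach(j,j) via R2 from reach(j,g), reach(g,j)
round 4: derive reach(e,j) via R2 from reach(e,a), reach(a,j)

yes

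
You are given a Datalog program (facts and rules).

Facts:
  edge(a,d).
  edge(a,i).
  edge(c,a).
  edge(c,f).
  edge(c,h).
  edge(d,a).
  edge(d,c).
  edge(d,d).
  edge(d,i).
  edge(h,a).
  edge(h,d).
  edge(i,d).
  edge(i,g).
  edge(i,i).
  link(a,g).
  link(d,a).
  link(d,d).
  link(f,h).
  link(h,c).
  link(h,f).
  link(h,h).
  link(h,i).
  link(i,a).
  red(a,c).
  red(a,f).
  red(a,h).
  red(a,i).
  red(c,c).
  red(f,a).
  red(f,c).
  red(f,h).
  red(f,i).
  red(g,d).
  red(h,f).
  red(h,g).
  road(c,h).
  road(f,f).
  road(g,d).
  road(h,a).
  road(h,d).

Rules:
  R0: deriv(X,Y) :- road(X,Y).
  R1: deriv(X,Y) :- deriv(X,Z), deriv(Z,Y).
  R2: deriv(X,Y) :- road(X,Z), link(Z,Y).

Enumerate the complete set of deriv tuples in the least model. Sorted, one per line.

deriv(c,a)
deriv(c,c)
deriv(c,d)
deriv(c,f)
deriv(c,g)
deriv(c,h)
deriv(c,i)
deriv(f,a)
deriv(f,d)
deriv(f,f)
deriv(f,g)
deriv(f,h)
deriv(g,a)
deriv(g,d)
deriv(h,a)
deriv(h,d)
deriv(h,g)

round 1: derive deriv(c,h) via R0 from road(c,h)
round 1: derive deriv(f,f) via R0 from road(f,f)
round 1: derive deriv(g,d) via R0 from road(g,d)
round 1: derive deriv(h,a) via R0 from road(h,a)
round 1: derive deriv(h,d) via R0 from road(h,d)
round 1: derive deriv(c,c) via R2 from road(c,h), link(h,c)
round 1: derive deriv(c,f) via R2 from road(c,h), link(h,f)
round 1: derive deriv(c,i) via R2 from road(c,h), link(h,i)
round 1: derive deriv(f,h) via R2 from road(f,f), link(f,h)
round 1: derive deriv(g,a) via R2 from road(g,d), link(d,a)
round 1: derive deriv(h,g) via R2 from road(h,a), link(a,g)
round 2: derive deriv(c,a) via R1 from deriv(c,h), deriv(h,a)
round 2: derive deriv(c,d) via R1 from deriv(c,h), deriv(h,d)
round 2: derive deriv(c,g) via R1 from deriv(c,h), deriv(h,g)
round 2: derive deriv(f,a) via R1 from deriv(f,h), deriv(h,a)
round 2: derive deriv(f,d) via R1 from deriv(f,h), deriv(h,d)
round 2: derive deriv(f,g) via R1 from deriv(f,h), deriv(h,g)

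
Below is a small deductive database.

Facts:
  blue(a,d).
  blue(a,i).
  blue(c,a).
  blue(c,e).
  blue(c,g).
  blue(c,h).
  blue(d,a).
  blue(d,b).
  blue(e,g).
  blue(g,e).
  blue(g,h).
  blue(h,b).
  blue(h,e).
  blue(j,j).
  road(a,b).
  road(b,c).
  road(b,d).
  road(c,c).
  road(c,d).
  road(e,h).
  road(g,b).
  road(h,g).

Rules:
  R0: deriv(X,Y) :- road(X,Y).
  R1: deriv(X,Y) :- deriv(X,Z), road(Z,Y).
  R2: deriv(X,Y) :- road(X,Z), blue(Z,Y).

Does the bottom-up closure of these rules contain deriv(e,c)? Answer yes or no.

round 1: derive deriv(a,b) via R0 from road(a,b)
round 1: derive deriv(b,c) via R0 from road(b,c)
round 1: derive deriv(b,d) via R0 from road(b,d)
round 1: derive deriv(c,c) via R0 from road(c,c)
round 1: derive deriv(c,d) via R0 from road(c,d)
round 1: derive deriv(e,h) via R0 from road(e,h)
round 1: derive deriv(g,b) via R0 from road(g,b)
round 1: derive deriv(h,g) via R0 from road(h,g)
round 1: derive deriv(b,a) via R2 from road(b,c), blue(c,a)
round 1: derive deriv(b,b) via R2 from road(b,d), blue(d,b)
round 1: derive deriv(b,e) via R2 from road(b,c), blue(c,e)
round 1: derive deriv(b,g) via R2 from road(b,c), blue(c,g)
round 1: derive deriv(b,h) via R2 from road(b,c), blue(c,h)
round 1: derive deriv(c,a) via R2 from road(c,c), blue(c,a)
round 1: derive deriv(c,b) via R2 from road(c,d), blue(d,b)
round 1: derive deriv(c,e) via R2 from road(c,c), blue(c,e)
round 1: derive deriv(c,g) via R2 from road(c,c), blue(c,g)
round 1: derive deriv(c,h) via R2 from road(c,c), blue(c,h)
round 1: derive deriv(e,b) via R2 from road(e,h), blue(h,b)
round 1: derive deriv(e,e) via R2 from road(e,h), blue(h,e)
round 1: derive deriv(h,e) via R2 from road(h,g), blue(g,e)
round 1: derive deriv(h,h) via R2 from road(h,g), blue(g,h)
round 2: derive deriv(a,c) via R1 from deriv(a,b), road(b,c)
round 2: derive deriv(a,d) via R1 from deriv(a,b), road(b,d)
round 2: derive deriv(e,c) via R1 from deriv(e,b), road(b,c)
round 2: derive deriv(e,d) via R1 from deriv(e,b), road(b,d)
round 2: derive deriv(e,g) via R1 from deriv(e,h), road(h,g)
round 2: derive deriv(g,c) via R1 from deriv(g,b), road(b,c)
round 2: derive deriv(g,d) via R1 from deriv(g,b), road(b,d)
round 2: derive deriv(h,b) via R1 from deriv(h,g), road(g,b)
round 3: derive deriv(h,c) via R1 from deriv(h,b), road(b,c)
round 3: derive deriv(h,d) via R1 from deriv(h,b), road(b,d)

yes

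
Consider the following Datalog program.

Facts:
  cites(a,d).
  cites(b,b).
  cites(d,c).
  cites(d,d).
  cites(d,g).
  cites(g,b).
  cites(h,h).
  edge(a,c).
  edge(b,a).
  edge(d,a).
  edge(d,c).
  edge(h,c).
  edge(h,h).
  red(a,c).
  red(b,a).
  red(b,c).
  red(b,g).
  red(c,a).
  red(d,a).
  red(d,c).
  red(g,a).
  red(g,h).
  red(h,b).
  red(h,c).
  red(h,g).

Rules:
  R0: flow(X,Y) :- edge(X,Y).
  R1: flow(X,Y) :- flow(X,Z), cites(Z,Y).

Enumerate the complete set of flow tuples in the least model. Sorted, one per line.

flow(a,c)
flow(b,a)
flow(b,b)
flow(b,c)
flow(b,d)
flow(b,g)
flow(d,a)
flow(d,b)
flow(d,c)
flow(d,d)
flow(d,g)
flow(h,c)
flow(h,h)

round 1: derive flow(a,c) via R0 from edge(a,c)
round 1: derive flow(b,a) via R0 from edge(b,a)
round 1: derive flow(d,a) via R0 from edge(d,a)
round 1: derive flow(d,c) via R0 from edge(d,c)
round 1: derive flow(h,c) via R0 from edge(h,c)
round 1: derive flow(h,h) via R0 from edge(h,h)
round 2: derive flow(b,d) via R1 from flow(b,a), cites(a,d)
round 2: derive flow(d,d) via R1 from flow(d,a), cites(a,d)
round 3: derive flow(b,c) via R1 from flow(b,d), cites(d,c)
round 3: derive flow(b,g) via R1 from flow(b,d), cites(d,g)
round 3: derive flow(d,g) via R1 from flow(d,d), cites(d,g)
round 4: derive flow(b,b) via R1 from flow(b,g), cites(g,b)
round 4: derive flow(d,b) via R1 from flow(d,g), cites(g,b)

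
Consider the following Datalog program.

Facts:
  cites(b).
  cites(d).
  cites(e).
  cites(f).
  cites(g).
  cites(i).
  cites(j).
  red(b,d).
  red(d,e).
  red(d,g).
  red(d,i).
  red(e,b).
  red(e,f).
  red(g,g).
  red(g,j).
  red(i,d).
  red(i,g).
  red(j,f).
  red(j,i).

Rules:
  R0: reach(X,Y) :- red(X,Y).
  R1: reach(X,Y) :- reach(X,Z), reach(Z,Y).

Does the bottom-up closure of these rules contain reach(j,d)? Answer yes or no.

round 1: derive reach(b,d) via R0 from red(b,d)
round 1: derive reach(d,e) via R0 from red(d,e)
round 1: derive reach(d,g) via R0 from red(d,g)
round 1: derive reach(d,i) via R0 from red(d,i)
round 1: derive reach(e,b) via R0 from red(e,b)
round 1: derive reach(e,f) via R0 from red(e,f)
round 1: derive reach(g,g) via R0 from red(g,g)
round 1: derive reach(g,j) via R0 from red(g,j)
round 1: derive reach(i,d) via R0 from red(i,d)
round 1: derive reach(i,g) via R0 from red(i,g)
round 1: derive reach(j,f) via R0 from red(j,f)
round 1: derive reach(j,i) via R0 from red(j,i)
round 2: derive reach(b,e) via R1 from reach(b,d), reach(d,e)
round 2: derive reach(b,g) via R1 from reach(b,d), reach(d,g)
round 2: derive reach(b,i) via R1 from reach(b,d), reach(d,i)
round 2: derive reach(d,b) via R1 from reach(d,e), reach(e,b)
round 2: derive reach(d,d) via R1 from reach(d,i), reach(i,d)
round 2: derive reach(d,f) via R1 from reach(d,e), reach(e,f)
round 2: derive reach(d,j) via R1 from reach(d,g), reach(g,j)
round 2: derive reach(e,d) via R1 from reach(e,b), reach(b,d)
round 2: derive reach(g,f) via R1 from reach(g,j), reach(j,f)
round 2: derive reach(g,i) via R1 from reach(g,j), reach(j,i)
round 2: derive reach(i,e) via R1 from reach(i,d), reach(d,e)
round 2: derive reach(i,i) via R1 from reach(i,d), reach(d,i)
round 2: derive reach(i,j) via R1 from reach(i,g), reach(g,j)
round 2: derive reach(j,d) via R1 from reach(j,i), reach(i,d)
round 2: derive reach(j,g) via R1 from reach(j,i), reach(i,g)
round 3: derive reach(b,b) via R1 from reach(b,d), reach(d,b)
round 3: derive reach(b,f) via R1 from reach(b,d), reach(d,f)
round 3: derive reach(b,j) via R1 from reach(b,d), reach(d,j)
round 3: derive reach(e,e) via R1 from reach(e,b), reach(b,e)
round 3: derive reach(e,g) via R1 from reach(e,b), reach(b,g)
round 3: derive reach(e,i) via R1 from reach(e,b), reach(b,i)
round 3: derive reach(e,j) via R1 from reach(e,d), reach(d,j)
round 3: derive reach(g,d) via R1 from reach(g,i), reach(i,d)
round 3: derive reach(g,e) via R1 from reach(g,i), reach(i,e)
round 3: derive reach(i,b) via R1 from reach(i,d), reach(d,b)
round 3: derive reach(i,f) via R1 from reach(i,d), reach(d,f)
round 3: derive reach(j,b) via R1 from reach(j,d), reach(d,b)
round 3: derive reach(j,e) via R1 from reach(j,d), reach(d,e)
round 3: derive reach(j,j) via R1 from reach(j,d), reach(d,j)
round 4: derive reach(g,b) via R1 from reach(g,d), reach(d,b)

yes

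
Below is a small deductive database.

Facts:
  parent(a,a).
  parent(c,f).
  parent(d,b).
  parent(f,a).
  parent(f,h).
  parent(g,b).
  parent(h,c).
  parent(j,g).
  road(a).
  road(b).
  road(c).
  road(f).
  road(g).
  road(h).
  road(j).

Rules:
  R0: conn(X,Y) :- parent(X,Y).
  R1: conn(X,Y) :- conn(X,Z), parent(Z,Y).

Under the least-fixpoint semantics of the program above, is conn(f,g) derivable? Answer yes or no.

no

round 1: derive conn(a,a) via R0 from parent(a,a)
round 1: derive conn(c,f) via R0 from parent(c,f)
round 1: derive conn(d,b) via R0 from parent(d,b)
round 1: derive conn(f,a) via R0 from parent(f,a)
round 1: derive conn(f,h) via R0 from parent(f,h)
round 1: derive conn(g,b) via R0 from parent(g,b)
round 1: derive conn(h,c) via R0 from parent(h,c)
round 1: derive conn(j,g) via R0 from parent(j,g)
round 2: derive conn(c,a) via R1 from conn(c,f), parent(f,a)
round 2: derive conn(c,h) via R1 from conn(c,f), parent(f,h)
round 2: derive conn(f,c) via R1 from conn(f,h), parent(h,c)
round 2: derive conn(h,f) via R1 from conn(h,c), parent(c,f)
round 2: derive conn(j,b) via R1 from conn(j,g), parent(g,b)
round 3: derive conn(c,c) via R1 from conn(c,h), parent(h,c)
round 3: derive conn(f,f) via R1 from conn(f,c), parent(c,f)
round 3: derive conn(h,a) via R1 from conn(h,f), parent(f,a)
round 3: derive conn(h,h) via R1 from conn(h,f), parent(f,h)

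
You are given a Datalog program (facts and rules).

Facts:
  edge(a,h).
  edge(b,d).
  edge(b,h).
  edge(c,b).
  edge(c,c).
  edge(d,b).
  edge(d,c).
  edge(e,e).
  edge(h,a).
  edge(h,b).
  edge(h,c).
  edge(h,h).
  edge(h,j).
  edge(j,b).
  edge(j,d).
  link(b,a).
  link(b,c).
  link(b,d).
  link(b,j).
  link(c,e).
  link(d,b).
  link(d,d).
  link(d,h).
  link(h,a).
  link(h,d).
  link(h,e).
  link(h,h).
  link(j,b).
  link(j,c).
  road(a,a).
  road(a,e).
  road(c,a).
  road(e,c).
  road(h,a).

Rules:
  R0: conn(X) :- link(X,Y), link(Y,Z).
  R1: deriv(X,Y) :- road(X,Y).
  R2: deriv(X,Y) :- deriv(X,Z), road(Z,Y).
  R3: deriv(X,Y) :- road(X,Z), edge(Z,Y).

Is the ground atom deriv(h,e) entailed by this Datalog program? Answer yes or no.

round 1: derive deriv(a,a) via R1 from road(a,a)
round 1: derive deriv(a,e) via R1 from road(a,e)
round 1: derive deriv(c,a) via R1 from road(c,a)
round 1: derive deriv(e,c) via R1 from road(e,c)
round 1: derive deriv(h,a) via R1 from road(h,a)
round 1: derive deriv(a,h) via R3 from road(a,a), edge(a,h)
round 1: derive deriv(c,h) via R3 from road(c,a), edge(a,h)
round 1: derive deriv(e,b) via R3 from road(e,c), edge(c,b)
round 1: derive deriv(h,h) via R3 from road(h,a), edge(a,h)
round 2: derive deriv(a,c) via R2 from deriv(a,e), road(e,c)
round 2: derive deriv(c,e) via R2 from deriv(c,a), road(a,e)
round 2: derive deriv(e,a) via R2 from deriv(e,c), road(c,a)
round 2: derive deriv(h,e) via R2 from deriv(h,a), road(a,e)
round 3: derive deriv(c,c) via R2 from deriv(c,e), road(e,c)
round 3: derive deriv(e,e) via R2 from deriv(e,a), road(a,e)
round 3: derive deriv(h,c) via R2 from deriv(h,e), road(e,c)

yes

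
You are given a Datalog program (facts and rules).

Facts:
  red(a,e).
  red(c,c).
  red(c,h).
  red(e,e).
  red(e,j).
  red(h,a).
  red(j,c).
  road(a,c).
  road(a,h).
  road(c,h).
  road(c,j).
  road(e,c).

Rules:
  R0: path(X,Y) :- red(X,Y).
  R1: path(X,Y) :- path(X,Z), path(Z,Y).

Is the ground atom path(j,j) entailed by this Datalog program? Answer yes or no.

round 1: derive path(a,e) via R0 from red(a,e)
round 1: derive path(c,c) via R0 from red(c,c)
round 1: derive path(c,h) via R0 from red(c,h)
round 1: derive path(e,e) via R0 from red(e,e)
round 1: derive path(e,j) via R0 from red(e,j)
round 1: derive path(h,a) via R0 from red(h,a)
round 1: derive path(j,c) via R0 from red(j,c)
round 2: derive path(a,j) via R1 from path(a,e), path(e,j)
round 2: derive path(c,a) via R1 from path(c,h), path(h,a)
round 2: derive path(e,c) via R1 from path(e,j), path(j,c)
round 2: derive path(h,e) via R1 from path(h,a), path(a,e)
round 2: derive path(j,h) via R1 from path(j,c), path(c,h)
round 3: derive path(a,c) via R1 from path(a,e), path(e,c)
round 3: derive path(a,h) via R1 from path(a,j), path(j,h)
round 3: derive path(c,e) via R1 from path(c,a), path(a,e)
round 3: derive path(c,j) via R1 from path(c,a), path(a,j)
round 3: derive path(e,a) via R1 from path(e,c), path(c,a)
round 3: derive path(e,h) via R1 from path(e,c), path(c,h)
round 3: derive path(h,c) via R1 from path(h,e), path(e,c)
round 3: derive path(h,j) via R1 from path(h,a), path(a,j)
round 3: derive path(j,a) via R1 from path(j,c), path(c,a)
round 3: derive path(j,e) via R1 from path(j,h), path(h,e)
round 4: derive path(a,a) via R1 from path(a,c), path(c,a)
round 4: derive path(h,h) via R1 from path(h,a), path(a,h)
round 4: derive path(j,j) via R1 from path(j,a), path(a,j)

yes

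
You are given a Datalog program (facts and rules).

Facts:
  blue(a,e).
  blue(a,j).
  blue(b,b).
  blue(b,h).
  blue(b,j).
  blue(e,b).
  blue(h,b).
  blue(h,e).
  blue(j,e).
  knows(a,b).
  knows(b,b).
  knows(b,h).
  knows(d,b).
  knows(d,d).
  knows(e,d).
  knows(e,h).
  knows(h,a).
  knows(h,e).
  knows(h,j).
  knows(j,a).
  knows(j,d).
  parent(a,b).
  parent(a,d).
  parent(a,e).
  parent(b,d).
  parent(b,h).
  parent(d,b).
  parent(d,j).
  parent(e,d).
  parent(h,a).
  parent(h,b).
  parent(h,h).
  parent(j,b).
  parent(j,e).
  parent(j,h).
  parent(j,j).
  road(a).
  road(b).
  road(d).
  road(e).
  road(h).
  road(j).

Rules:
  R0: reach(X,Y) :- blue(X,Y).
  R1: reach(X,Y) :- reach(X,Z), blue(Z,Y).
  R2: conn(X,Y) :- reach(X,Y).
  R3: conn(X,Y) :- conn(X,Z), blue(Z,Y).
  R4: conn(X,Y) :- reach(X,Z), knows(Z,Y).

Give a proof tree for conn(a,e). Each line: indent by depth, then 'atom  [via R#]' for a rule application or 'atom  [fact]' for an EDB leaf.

round 1: derive reach(a,e) via R0 from blue(a,e)
round 1: derive reach(a,j) via R0 from blue(a,j)
round 1: derive reach(b,b) via R0 from blue(b,b)
round 1: derive reach(b,h) via R0 from blue(b,h)
round 1: derive reach(b,j) via R0 from blue(b,j)
round 1: derive reach(e,b) via R0 from blue(e,b)
round 1: derive reach(h,b) via R0 from blue(h,b)
round 1: derive reach(h,e) via R0 from blue(h,e)
round 1: derive reach(j,e) via R0 from blue(j,e)
round 2: derive reach(a,b) via R1 from reach(a,e), blue(e,b)
round 2: derive reach(b,e) via R1 from reach(b,h), blue(h,e)
round 2: derive reach(e,h) via R1 from reach(e,b), blue(b,h)
round 2: derive reach(e,j) via R1 from reach(e,b), blue(b,j)
round 2: derive reach(h,h) via R1 from reach(h,b), blue(b,h)
round 2: derive reach(h,j) via R1 from reach(h,b), blue(b,j)
round 2: derive reach(j,b) via R1 from reach(j,e), blue(e,b)
round 2: derive conn(a,e) via R2 from reach(a,e)
round 2: derive conn(a,j) via R2 from reach(a,j)
round 2: derive conn(b,b) via R2 from reach(b,b)
round 2: derive conn(b,h) via R2 from reach(b,h)
round 2: derive conn(b,j) via R2 from reach(b,j)
round 2: derive conn(e,b) via R2 from reach(e,b)
round 2: derive conn(h,b) via R2 from reach(h,b)
round 2: derive conn(h,e) via R2 from reach(h,e)
round 2: derive conn(j,e) via R2 from reach(j,e)
round 2: derive conn(a,a) via R4 from reach(a,j), knows(j,a)
round 2: derive conn(a,d) via R4 from reach(a,e), knows(e,d)
round 2: derive conn(a,h) via R4 from reach(a,e), knows(e,h)
round 2: derive conn(b,a) via R4 from reach(b,h), knows(h,a)
round 2: derive conn(b,d) via R4 from reach(b,j), knows(j,d)
round 2: derive conn(b,e) via R4 from reach(b,h), knows(h,e)
round 2: derive conn(e,h) via R4 from reach(e,b), knows(b,h)
round 2: derive conn(h,d) via R4 from reach(h,e), knows(e,d)
round 2: derive conn(h,h) via R4 from reach(h,b), knows(b,h)
round 2: derive conn(j,d) via R4 from reach(j,e), knows(e,d)
round 2: derive conn(j,h) via R4 from reach(j,e), knows(e,h)
round 3: derive reach(a,h) via R1 from reach(a,b), blue(b,h)
round 3: derive reach(e,e) via R1 from reach(e,h), blue(h,e)
round 3: derive reach(j,h) via R1 from reach(j,b), blue(b,h)
round 3: derive reach(j,j) via R1 from reach(j,b), blue(b,j)
round 3: derive conn(a,b) via R2 from reach(a,b)
round 3: derive conn(e,j) via R2 from reach(e,j)
round 3: derive conn(h,j) via R2 from reach(h,j)
round 3: derive conn(j,b) via R2 from reach(j,b)
round 3: derive conn(e,e) via R3 from conn(e,h), blue(h,e)
round 3: derive conn(e,a) via R4 from reach(e,h), knows(h,a)
round 3: derive conn(e,d) via R4 from reach(e,j), knows(j,d)
round 3: derive conn(h,a) via R4 from reach(h,h), knows(h,a)
round 4: derive conn(j,j) via R2 from reach(j,j)
round 4: derive conn(j,a) via R4 from reach(j,h), knows(h,a)

conn(a,e)  [via R2]
  reach(a,e)  [via R0]
    blue(a,e)  [fact]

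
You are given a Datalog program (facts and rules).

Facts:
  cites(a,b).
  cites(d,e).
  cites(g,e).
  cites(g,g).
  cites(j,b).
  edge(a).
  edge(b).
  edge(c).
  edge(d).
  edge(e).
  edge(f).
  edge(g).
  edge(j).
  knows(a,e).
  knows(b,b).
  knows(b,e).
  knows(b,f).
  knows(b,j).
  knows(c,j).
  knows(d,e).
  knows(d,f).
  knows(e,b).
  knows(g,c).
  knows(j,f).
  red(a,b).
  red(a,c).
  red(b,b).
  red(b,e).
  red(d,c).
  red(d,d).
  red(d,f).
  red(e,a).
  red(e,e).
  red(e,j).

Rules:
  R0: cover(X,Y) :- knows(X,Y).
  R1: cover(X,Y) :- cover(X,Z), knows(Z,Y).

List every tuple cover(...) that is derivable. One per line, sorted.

round 1: derive cover(a,e) via R0 from knows(a,e)
round 1: derive cover(b,b) via R0 from knows(b,b)
round 1: derive cover(b,e) via R0 from knows(b,e)
round 1: derive cover(b,f) via R0 from knows(b,f)
round 1: derive cover(b,j) via R0 from knows(b,j)
round 1: derive cover(c,j) via R0 from knows(c,j)
round 1: derive cover(d,e) via R0 from knows(d,e)
round 1: derive cover(d,f) via R0 from knows(d,f)
round 1: derive cover(e,b) via R0 from knows(e,b)
round 1: derive cover(g,c) via R0 from knows(g,c)
round 1: derive cover(j,f) via R0 from knows(j,f)
round 2: derive cover(a,b) via R1 from cover(a,e), knows(e,b)
round 2: derive cover(c,f) via R1 from cover(c,j), knows(j,f)
round 2: derive cover(d,b) via R1 from cover(d,e), knows(e,b)
round 2: derive cover(e,e) via R1 from cover(e,b), knows(b,e)
round 2: derive cover(e,f) via R1 from cover(e,b), knows(b,f)
round 2: derive cover(e,j) via R1 from cover(e,b), knows(b,j)
round 2: derive cover(g,j) via R1 from cover(g,c), knows(c,j)
round 3: derive cover(a,f) via R1 from cover(a,b), knows(b,f)
round 3: derive cover(a,j) via R1 from cover(a,b), knows(b,j)
round 3: derive cover(d,j) via R1 from cover(d,b), knows(b,j)
round 3: derive cover(g,f) via R1 from cover(g,j), knows(j,f)

cover(a,b)
cover(a,e)
cover(a,f)
cover(a,j)
cover(b,b)
cover(b,e)
cover(b,f)
cover(b,j)
cover(c,f)
cover(c,j)
cover(d,b)
cover(d,e)
cover(d,f)
cover(d,j)
cover(e,b)
cover(e,e)
cover(e,f)
cover(e,j)
cover(g,c)
cover(g,f)
cover(g,j)
cover(j,f)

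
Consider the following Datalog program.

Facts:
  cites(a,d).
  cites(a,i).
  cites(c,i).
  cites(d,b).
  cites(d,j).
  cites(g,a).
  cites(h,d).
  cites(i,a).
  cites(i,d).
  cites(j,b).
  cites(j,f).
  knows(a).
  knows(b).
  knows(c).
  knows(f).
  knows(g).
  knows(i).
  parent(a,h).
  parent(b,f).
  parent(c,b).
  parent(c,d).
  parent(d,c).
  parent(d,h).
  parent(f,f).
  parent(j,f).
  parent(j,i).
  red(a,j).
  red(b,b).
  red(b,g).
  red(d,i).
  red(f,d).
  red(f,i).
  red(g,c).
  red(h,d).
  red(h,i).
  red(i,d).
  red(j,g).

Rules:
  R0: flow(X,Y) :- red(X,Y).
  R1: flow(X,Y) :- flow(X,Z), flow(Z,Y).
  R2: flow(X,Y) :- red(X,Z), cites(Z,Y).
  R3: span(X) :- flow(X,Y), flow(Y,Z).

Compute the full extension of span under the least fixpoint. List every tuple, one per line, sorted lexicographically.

round 1: derive flow(a,j) via R0 from red(a,j)
round 1: derive flow(b,b) via R0 from red(b,b)
round 1: derive flow(b,g) via R0 from red(b,g)
round 1: derive flow(d,i) via R0 from red(d,i)
round 1: derive flow(f,d) via R0 from red(f,d)
round 1: derive flow(f,i) via R0 from red(f,i)
round 1: derive flow(g,c) via R0 from red(g,c)
round 1: derive flow(h,d) via R0 from red(h,d)
round 1: derive flow(h,i) via R0 from red(h,i)
round 1: derive flow(i,d) via R0 from red(i,d)
round 1: derive flow(j,g) via R0 from red(j,g)
round 1: derive flow(a,b) via R2 from red(a,j), cites(j,b)
round 1: derive flow(a,f) via R2 from red(a,j), cites(j,f)
round 1: derive flow(b,a) via R2 from red(b,g), cites(g,a)
round 1: derive flow(d,a) via R2 from red(d,i), cites(i,a)
round 1: derive flow(d,d) via R2 from red(d,i), cites(i,d)
round 1: derive flow(f,a) via R2 from red(f,i), cites(i,a)
round 1: derive flow(f,b) via R2 from red(f,d), cites(d,b)
round 1: derive flow(f,j) via R2 from red(f,d), cites(d,j)
round 1: derive flow(g,i) via R2 from red(g,c), cites(c,i)
round 1: derive flow(h,a) via R2 from red(h,i), cites(i,a)
round 1: derive flow(h,b) via R2 from red(h,d), cites(d,b)
round 1: derive flow(h,j) via R2 from red(h,d), cites(d,j)
round 1: derive flow(i,b) via R2 from red(i,d), cites(d,b)
round 1: derive flow(i,j) via R2 from red(i,d), cites(d,j)
round 1: derive flow(j,a) via R2 from red(j,g), cites(g,a)
round 2: derive flow(a,a) via R1 from flow(a,b), flow(b,a)
round 2: derive flow(a,d) via R1 from flow(a,f), flow(f,d)
round 2: derive flow(a,g) via R1 from flow(a,b), flow(b,g)
round 2: derive flow(a,i) via R1 from flow(a,f), flow(f,i)
round 2: derive flow(b,c) via R1 from flow(b,g), flow(g,c)
round 2: derive flow(b,f) via R1 from flow(b,a), flow(a,f)
round 2: derive flow(b,i) via R1 from flow(b,g), flow(g,i)
round 2: derive flow(b,j) via R1 from flow(b,a), flow(a,j)
round 2: derive flow(d,b) via R1 from flow(d,a), flow(a,b)
round 2: derive flow(d,f) via R1 from flow(d,a), flow(a,f)
round 2: derive flow(d,j) via R1 from flow(d,a), flow(a,j)
round 2: derive flow(f,f) via R1 from flow(f,a), flow(a,f)
round 2: derive flow(f,g) via R1 from flow(f,b), flow(b,g)
round 2: derive flow(g,b) via R1 from flow(g,i), flow(i,b)
round 2: derive flow(g,d) via R1 from flow(g,i), flow(i,d)
round 2: derive flow(g,j) via R1 from flow(g,i), flow(i,j)
round 2: derive flow(h,f) via R1 from flow(h,a), flow(a,f)
round 2: derive flow(h,g) via R1 from flow(h,b), flow(b,g)
round 2: derive flow(i,a) via R1 from flow(i,b), flow(b,a)
round 2: derive flow(i,g) via R1 from flow(i,b), flow(b,g)
round 2: derive flow(i,i) via R1 from flow(i,d), flow(d,i)
round 2: derive flow(j,b) via R1 from flow(j,a), flow(a,b)
round 2: derive flow(j,c) via R1 from flow(j,g), flow(g,c)
round 2: derive flow(j,f) via R1 from flow(j,a), flow(a,f)
round 2: derive flow(j,i) via R1 from flow(j,g), flow(g,i)
round 2: derive flow(j,j) via R1 from flow(j,a), flow(a,j)
round 2: derive span(a) via R3 from flow(a,b), flow(b,a)
round 2: derive span(b) via R3 from flow(b,a), flow(a,b)
round 2: derive span(d) via R3 from flow(d,a), flow(a,b)
round 2: derive span(f) via R3 from flow(f,a), flow(a,b)
round 2: derive span(g) via R3 from flow(g,i), flow(i,b)
round 2: derive span(h) via R3 from flow(h,a), flow(a,b)
round 2: derive span(i) via R3 from flow(i,b), flow(b,a)
round 2: derive span(j) via R3 from flow(j,a), flow(a,b)
round 3: derive flow(a,c) via R1 from flow(a,b), flow(b,c)
round 3: derive flow(b,d) via R1 from flow(b,a), flow(a,d)
round 3: derive flow(d,c) via R1 from flow(d,b), flow(b,c)
round 3: derive flow(d,g) via R1 from flow(d,a), flow(a,g)
round 3: derive flow(f,c) via R1 from flow(f,b), flow(b,c)
round 3: derive flow(g,a) via R1 from flow(g,b), flow(b,a)
round 3: derive flow(g,f) via R1 from flow(g,b), flow(b,f)
round 3: derive flow(g,g) via R1 from flow(g,b), flow(b,g)
round 3: derive flow(h,c) via R1 from flow(h,b), flow(b,c)
round 3: derive flow(i,c) via R1 from flow(i,b), flow(b,c)
round 3: derive flow(i,f) via R1 from flow(i,a), flow(a,f)
round 3: derive flow(j,d) via R1 from flow(j,a), flow(a,d)

span(a)
span(b)
span(d)
span(f)
span(g)
span(h)
span(i)
span(j)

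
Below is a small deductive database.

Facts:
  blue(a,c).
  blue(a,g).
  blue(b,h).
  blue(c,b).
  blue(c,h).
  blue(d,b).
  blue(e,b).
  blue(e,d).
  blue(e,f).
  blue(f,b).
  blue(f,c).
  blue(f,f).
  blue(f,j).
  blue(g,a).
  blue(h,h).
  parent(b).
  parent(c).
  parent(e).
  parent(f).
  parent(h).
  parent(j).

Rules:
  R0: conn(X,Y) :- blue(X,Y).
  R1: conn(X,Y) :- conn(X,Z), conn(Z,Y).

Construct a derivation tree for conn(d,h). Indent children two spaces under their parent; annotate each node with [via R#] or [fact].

round 1: derive conn(a,c) via R0 from blue(a,c)
round 1: derive conn(a,g) via R0 from blue(a,g)
round 1: derive conn(b,h) via R0 from blue(b,h)
round 1: derive conn(c,b) via R0 from blue(c,b)
round 1: derive conn(c,h) via R0 from blue(c,h)
round 1: derive conn(d,b) via R0 from blue(d,b)
round 1: derive conn(e,b) via R0 from blue(e,b)
round 1: derive conn(e,d) via R0 from blue(e,d)
round 1: derive conn(e,f) via R0 from blue(e,f)
round 1: derive conn(f,b) via R0 from blue(f,b)
round 1: derive conn(f,c) via R0 from blue(f,c)
round 1: derive conn(f,f) via R0 from blue(f,f)
round 1: derive conn(f,j) via R0 from blue(f,j)
round 1: derive conn(g,a) via R0 from blue(g,a)
round 1: derive conn(h,h) via R0 from blue(h,h)
round 2: derive conn(a,a) via R1 from conn(a,g), conn(g,a)
round 2: derive conn(a,b) via R1 from conn(a,c), conn(c,b)
round 2: derive conn(a,h) via R1 from conn(a,c), conn(c,h)
round 2: derive conn(d,h) via R1 from conn(d,b), conn(b,h)
round 2: derive conn(e,c) via R1 from conn(e,f), conn(f,c)
round 2: derive conn(e,h) via R1 from conn(e,b), conn(b,h)
round 2: derive conn(e,j) via R1 from conn(e,f), conn(f,j)
round 2: derive conn(f,h) via R1 from conn(f,b), conn(b,h)
round 2: derive conn(g,c) via R1 from conn(g,a), conn(a,c)
round 2: derive conn(g,g) via R1 from conn(g,a), conn(a,g)
round 3: derive conn(g,b) via R1 from conn(g,a), conn(a,b)
round 3: derive conn(g,h) via R1 from conn(g,a), conn(a,h)

conn(d,h)  [via R1]
  conn(d,b)  [via R0]
    blue(d,b)  [fact]
  conn(b,h)  [via R0]
    blue(b,h)  [fact]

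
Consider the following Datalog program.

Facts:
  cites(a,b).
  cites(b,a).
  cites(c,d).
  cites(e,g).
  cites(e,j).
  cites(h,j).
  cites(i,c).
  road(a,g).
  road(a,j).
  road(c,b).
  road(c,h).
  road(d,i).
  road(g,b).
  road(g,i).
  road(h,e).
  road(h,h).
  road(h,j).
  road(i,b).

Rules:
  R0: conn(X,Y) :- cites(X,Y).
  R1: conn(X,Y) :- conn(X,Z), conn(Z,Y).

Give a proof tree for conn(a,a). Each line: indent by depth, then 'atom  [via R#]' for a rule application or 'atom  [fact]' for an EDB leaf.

round 1: derive conn(a,b) via R0 from cites(a,b)
round 1: derive conn(b,a) via R0 from cites(b,a)
round 1: derive conn(c,d) via R0 from cites(c,d)
round 1: derive conn(e,g) via R0 from cites(e,g)
round 1: derive conn(e,j) via R0 from cites(e,j)
round 1: derive conn(h,j) via R0 from cites(h,j)
round 1: derive conn(i,c) via R0 from cites(i,c)
round 2: derive conn(a,a) via R1 from conn(a,b), conn(b,a)
round 2: derive conn(b,b) via R1 from conn(b,a), conn(a,b)
round 2: derive conn(i,d) via R1 from conn(i,c), conn(c,d)

conn(a,a)  [via R1]
  conn(a,b)  [via R0]
    cites(a,b)  [fact]
  conn(b,a)  [via R0]
    cites(b,a)  [fact]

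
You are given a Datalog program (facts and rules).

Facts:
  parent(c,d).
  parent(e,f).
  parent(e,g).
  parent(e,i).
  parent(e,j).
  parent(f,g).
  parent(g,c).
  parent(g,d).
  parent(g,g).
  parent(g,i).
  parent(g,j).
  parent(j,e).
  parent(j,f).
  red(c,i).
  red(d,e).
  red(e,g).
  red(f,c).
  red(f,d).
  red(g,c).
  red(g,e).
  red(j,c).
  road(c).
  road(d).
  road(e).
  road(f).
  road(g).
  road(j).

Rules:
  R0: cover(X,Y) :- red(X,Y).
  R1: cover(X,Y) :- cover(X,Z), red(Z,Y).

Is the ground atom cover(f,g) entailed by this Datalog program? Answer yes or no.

round 1: derive cover(c,i) via R0 from red(c,i)
round 1: derive cover(d,e) via R0 from red(d,e)
round 1: derive cover(e,g) via R0 from red(e,g)
round 1: derive cover(f,c) via R0 from red(f,c)
round 1: derive cover(f,d) via R0 from red(f,d)
round 1: derive cover(g,c) via R0 from red(g,c)
round 1: derive cover(g,e) via R0 from red(g,e)
round 1: derive cover(j,c) via R0 from red(j,c)
round 2: derive cover(d,g) via R1 from cover(d,e), red(e,g)
round 2: derive cover(e,c) via R1 from cover(e,g), red(g,c)
round 2: derive cover(e,e) via R1 from cover(e,g), red(g,e)
round 2: derive cover(f,e) via R1 from cover(f,d), red(d,e)
round 2: derive cover(f,i) via R1 from cover(f,c), red(c,i)
round 2: derive cover(g,g) via R1 from cover(g,e), red(e,g)
round 2: derive cover(g,i) via R1 from cover(g,c), red(c,i)
round 2: derive cover(j,i) via R1 from cover(j,c), red(c,i)
round 3: derive cover(d,c) via R1 from cover(d,g), red(g,c)
round 3: derive cover(e,i) via R1 from cover(e,c), red(c,i)
round 3: derive cover(f,g) via R1 from cover(f,e), red(e,g)
round 4: derive cover(d,i) via R1 from cover(d,c), red(c,i)

yes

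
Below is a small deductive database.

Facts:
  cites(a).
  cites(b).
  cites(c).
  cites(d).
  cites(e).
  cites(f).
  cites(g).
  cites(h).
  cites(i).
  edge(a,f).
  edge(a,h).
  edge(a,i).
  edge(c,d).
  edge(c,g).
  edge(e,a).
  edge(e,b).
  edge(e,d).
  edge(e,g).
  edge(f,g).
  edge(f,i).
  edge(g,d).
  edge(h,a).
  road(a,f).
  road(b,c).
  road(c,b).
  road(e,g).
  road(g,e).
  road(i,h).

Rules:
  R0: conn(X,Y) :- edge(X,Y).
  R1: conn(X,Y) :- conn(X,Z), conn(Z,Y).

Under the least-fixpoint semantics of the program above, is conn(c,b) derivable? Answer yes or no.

round 1: derive conn(a,f) via R0 from edge(a,f)
round 1: derive conn(a,h) via R0 from edge(a,h)
round 1: derive conn(a,i) via R0 from edge(a,i)
round 1: derive conn(c,d) via R0 from edge(c,d)
round 1: derive conn(c,g) via R0 from edge(c,g)
round 1: derive conn(e,a) via R0 from edge(e,a)
round 1: derive conn(e,b) via R0 from edge(e,b)
round 1: derive conn(e,d) via R0 from edge(e,d)
round 1: derive conn(e,g) via R0 from edge(e,g)
round 1: derive conn(f,g) via R0 from edge(f,g)
round 1: derive conn(f,i) via R0 from edge(f,i)
round 1: derive conn(g,d) via R0 from edge(g,d)
round 1: derive conn(h,a) via R0 from edge(h,a)
round 2: derive conn(a,a) via R1 from conn(a,h), conn(h,a)
round 2: derive conn(a,g) via R1 from conn(a,f), conn(f,g)
round 2: derive conn(e,f) via R1 from conn(e,a), conn(a,f)
round 2: derive conn(e,h) via R1 from conn(e,a), conn(a,h)
round 2: derive conn(e,i) via R1 from conn(e,a), conn(a,i)
round 2: derive conn(f,d) via R1 from conn(f,g), conn(g,d)
round 2: derive conn(h,f) via R1 from conn(h,a), conn(a,f)
round 2: derive conn(h,h) via R1 from conn(h,a), conn(a,h)
round 2: derive conn(h,i) via R1 from conn(h,a), conn(a,i)
round 3: derive conn(a,d) via R1 from conn(a,f), conn(f,d)
round 3: derive conn(h,d) via R1 from conn(h,f), conn(f,d)
round 3: derive conn(h,g) via R1 from conn(h,a), conn(a,g)

no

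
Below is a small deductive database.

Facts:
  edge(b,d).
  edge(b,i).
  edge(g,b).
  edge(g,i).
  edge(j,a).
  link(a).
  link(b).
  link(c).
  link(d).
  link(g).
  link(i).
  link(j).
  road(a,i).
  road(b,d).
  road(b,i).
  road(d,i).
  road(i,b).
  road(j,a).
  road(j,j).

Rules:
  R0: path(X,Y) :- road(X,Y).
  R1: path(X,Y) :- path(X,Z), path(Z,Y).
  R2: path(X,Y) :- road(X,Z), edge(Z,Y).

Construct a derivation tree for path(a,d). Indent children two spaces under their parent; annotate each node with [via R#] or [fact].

path(a,d)  [via R1]
  path(a,i)  [via R0]
    road(a,i)  [fact]
  path(i,d)  [via R2]
    road(i,b)  [fact]
    edge(b,d)  [fact]

round 1: derive path(a,i) via R0 from road(a,i)
round 1: derive path(b,d) via R0 from road(b,d)
round 1: derive path(b,i) via R0 from road(b,i)
round 1: derive path(d,i) via R0 from road(d,i)
round 1: derive path(i,b) via R0 from road(i,b)
round 1: derive path(j,a) via R0 from road(j,a)
round 1: derive path(j,j) via R0 from road(j,j)
round 1: derive path(i,d) via R2 from road(i,b), edge(b,d)
round 1: derive path(i,i) via R2 from road(i,b), edge(b,i)
round 2: derive path(a,b) via R1 from path(a,i), path(i,b)
round 2: derive path(a,d) via R1 from path(a,i), path(i,d)
round 2: derive path(b,b) via R1 from path(b,i), path(i,b)
round 2: derive path(d,b) via R1 from path(d,i), path(i,b)
round 2: derive path(d,d) via R1 from path(d,i), path(i,d)
round 2: derive path(j,i) via R1 from path(j,a), path(a,i)
round 3: derive path(j,b) via R1 from path(j,a), path(a,b)
round 3: derive path(j,d) via R1 from path(j,a), path(a,d)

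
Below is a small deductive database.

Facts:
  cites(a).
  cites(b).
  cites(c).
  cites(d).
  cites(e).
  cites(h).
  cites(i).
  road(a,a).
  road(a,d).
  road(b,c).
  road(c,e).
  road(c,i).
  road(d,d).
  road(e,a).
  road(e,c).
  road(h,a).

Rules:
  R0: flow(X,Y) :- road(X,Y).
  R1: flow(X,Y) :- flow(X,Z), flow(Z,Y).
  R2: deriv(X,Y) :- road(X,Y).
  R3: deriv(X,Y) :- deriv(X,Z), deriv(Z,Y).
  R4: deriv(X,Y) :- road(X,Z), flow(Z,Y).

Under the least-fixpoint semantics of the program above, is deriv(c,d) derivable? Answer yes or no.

round 1: derive flow(a,a) via R0 from road(a,a)
round 1: derive flow(a,d) via R0 from road(a,d)
round 1: derive flow(b,c) via R0 from road(b,c)
round 1: derive flow(c,e) via R0 from road(c,e)
round 1: derive flow(c,i) via R0 from road(c,i)
round 1: derive flow(d,d) via R0 from road(d,d)
round 1: derive flow(e,a) via R0 from road(e,a)
round 1: derive flow(e,c) via R0 from road(e,c)
round 1: derive flow(h,a) via R0 from road(h,a)
round 1: derive deriv(a,a) via R2 from road(a,a)
round 1: derive deriv(a,d) via R2 from road(a,d)
round 1: derive deriv(b,c) via R2 from road(b,c)
round 1: derive deriv(c,e) via R2 from road(c,e)
round 1: derive deriv(c,i) via R2 from road(c,i)
round 1: derive deriv(d,d) via R2 from road(d,d)
round 1: derive deriv(e,a) via R2 from road(e,a)
round 1: derive deriv(e,c) via R2 from road(e,c)
round 1: derive deriv(h,a) via R2 from road(h,a)
round 2: derive flow(b,e) via R1 from flow(b,c), flow(c,e)
round 2: derive flow(b,i) via R1 from flow(b,c), flow(c,i)
round 2: derive flow(c,a) via R1 from flow(c,e), flow(e,a)
round 2: derive flow(c,c) via R1 from flow(c,e), flow(e,c)
round 2: derive flow(e,d) via R1 from flow(e,a), flow(a,d)
round 2: derive flow(e,e) via R1 from flow(e,c), flow(c,e)
round 2: derive flow(e,i) via R1 from flow(e,c), flow(c,i)
round 2: derive flow(h,d) via R1 from flow(h,a), flow(a,d)
round 2: derive deriv(b,e) via R3 from deriv(b,c), deriv(c,e)
round 2: derive deriv(b,i) via R3 from deriv(b,c), deriv(c,i)
round 2: derive deriv(c,a) via R3 from deriv(c,e), deriv(e,a)
round 2: derive deriv(c,c) via R3 from deriv(c,e), deriv(e,c)
round 2: derive deriv(e,d) via R3 from deriv(e,a), deriv(a,d)
round 2: derive deriv(e,e) via R3 from deriv(e,c), deriv(c,e)
round 2: derive deriv(e,i) via R3 from deriv(e,c), deriv(c,i)
round 2: derive deriv(h,d) via R3 from deriv(h,a), deriv(a,d)
round 3: derive flow(b,a) via R1 from flow(b,c), flow(c,a)
round 3: derive flow(b,d) via R1 from flow(b,e), flow(e,d)
round 3: derive flow(c,d) via R1 from flow(c,a), flow(a,d)
round 3: derive deriv(b,a) via R3 from deriv(b,c), deriv(c,a)
round 3: derive deriv(b,d) via R3 from deriv(b,e), deriv(e,d)
round 3: derive deriv(c,d) via R3 from deriv(c,a), deriv(a,d)

yes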